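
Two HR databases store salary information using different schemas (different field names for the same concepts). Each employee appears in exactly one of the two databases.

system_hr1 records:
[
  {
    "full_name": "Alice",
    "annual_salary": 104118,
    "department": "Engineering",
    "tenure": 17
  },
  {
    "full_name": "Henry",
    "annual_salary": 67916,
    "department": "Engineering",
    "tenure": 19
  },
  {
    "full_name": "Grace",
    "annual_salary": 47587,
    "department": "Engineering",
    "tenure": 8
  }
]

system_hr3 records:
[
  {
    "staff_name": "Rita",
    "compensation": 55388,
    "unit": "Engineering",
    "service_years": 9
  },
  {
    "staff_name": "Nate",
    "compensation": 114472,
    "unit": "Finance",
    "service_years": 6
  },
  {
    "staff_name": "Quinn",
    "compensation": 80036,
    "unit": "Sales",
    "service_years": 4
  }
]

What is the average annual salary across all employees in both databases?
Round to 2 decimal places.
78252.83

Schema mapping: "annual_salary" (system_hr1) = "compensation" (system_hr3) = annual salary

All salaries: [104118, 67916, 47587, 55388, 114472, 80036]
Sum: 469517
Count: 6
Average: 469517 / 6 = 78252.83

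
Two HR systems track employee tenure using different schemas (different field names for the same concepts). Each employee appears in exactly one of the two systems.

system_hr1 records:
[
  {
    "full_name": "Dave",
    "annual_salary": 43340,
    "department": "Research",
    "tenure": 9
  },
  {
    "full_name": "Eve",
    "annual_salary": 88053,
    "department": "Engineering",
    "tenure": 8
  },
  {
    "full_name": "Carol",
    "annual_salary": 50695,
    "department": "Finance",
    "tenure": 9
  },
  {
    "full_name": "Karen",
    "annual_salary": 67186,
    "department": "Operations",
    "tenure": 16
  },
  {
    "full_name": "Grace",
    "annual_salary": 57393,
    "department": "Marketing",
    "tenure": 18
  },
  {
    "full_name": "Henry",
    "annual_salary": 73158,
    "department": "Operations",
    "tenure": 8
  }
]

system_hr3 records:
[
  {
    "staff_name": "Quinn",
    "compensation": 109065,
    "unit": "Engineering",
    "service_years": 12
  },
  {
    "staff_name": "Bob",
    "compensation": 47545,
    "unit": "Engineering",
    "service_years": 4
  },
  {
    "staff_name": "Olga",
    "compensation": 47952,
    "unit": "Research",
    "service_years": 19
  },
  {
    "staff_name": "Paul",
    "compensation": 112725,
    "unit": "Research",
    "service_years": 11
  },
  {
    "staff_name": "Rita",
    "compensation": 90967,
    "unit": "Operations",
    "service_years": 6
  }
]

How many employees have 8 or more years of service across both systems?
9

Reconcile schemas: "tenure" (system_hr1) = "service_years" (system_hr3) = years of service

From system_hr1: 6 employees with >= 8 years
From system_hr3: 3 employees with >= 8 years

Total: 6 + 3 = 9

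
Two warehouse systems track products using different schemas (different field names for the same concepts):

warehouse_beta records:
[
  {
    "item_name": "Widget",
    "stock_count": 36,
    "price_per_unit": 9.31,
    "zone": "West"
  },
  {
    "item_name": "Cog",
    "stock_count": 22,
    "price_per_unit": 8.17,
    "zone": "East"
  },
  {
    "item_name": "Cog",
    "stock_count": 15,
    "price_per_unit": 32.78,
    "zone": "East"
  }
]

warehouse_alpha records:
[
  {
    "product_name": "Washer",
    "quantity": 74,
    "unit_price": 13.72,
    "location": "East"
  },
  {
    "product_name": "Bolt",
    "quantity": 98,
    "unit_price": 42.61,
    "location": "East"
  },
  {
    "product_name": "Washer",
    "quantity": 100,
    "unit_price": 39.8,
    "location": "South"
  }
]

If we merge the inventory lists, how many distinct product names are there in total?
4

Schema mapping: "item_name" (warehouse_beta) = "product_name" (warehouse_alpha) = product name

Products in warehouse_beta: ['Cog', 'Widget']
Products in warehouse_alpha: ['Bolt', 'Washer']

Union (unique products): ['Bolt', 'Cog', 'Washer', 'Widget']
Count: 4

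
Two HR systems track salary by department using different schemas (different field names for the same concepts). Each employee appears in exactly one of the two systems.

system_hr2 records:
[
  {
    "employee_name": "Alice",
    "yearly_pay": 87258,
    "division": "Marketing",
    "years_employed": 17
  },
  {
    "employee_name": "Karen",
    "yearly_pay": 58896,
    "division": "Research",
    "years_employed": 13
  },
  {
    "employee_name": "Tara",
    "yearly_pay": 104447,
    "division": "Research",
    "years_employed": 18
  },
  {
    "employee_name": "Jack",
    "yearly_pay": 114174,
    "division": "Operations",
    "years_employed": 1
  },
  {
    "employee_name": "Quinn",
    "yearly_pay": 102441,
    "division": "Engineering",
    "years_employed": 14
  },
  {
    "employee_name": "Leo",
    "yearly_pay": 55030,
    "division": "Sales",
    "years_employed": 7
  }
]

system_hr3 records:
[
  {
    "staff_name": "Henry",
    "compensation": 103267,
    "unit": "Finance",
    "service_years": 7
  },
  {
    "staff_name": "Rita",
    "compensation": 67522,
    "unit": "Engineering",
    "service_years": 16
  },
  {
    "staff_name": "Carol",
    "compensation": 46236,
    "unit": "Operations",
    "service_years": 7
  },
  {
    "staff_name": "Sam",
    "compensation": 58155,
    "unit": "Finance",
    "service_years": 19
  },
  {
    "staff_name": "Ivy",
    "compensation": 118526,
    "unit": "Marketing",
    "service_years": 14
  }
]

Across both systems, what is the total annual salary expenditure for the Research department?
163343

Schema mappings:
- "division" (system_hr2) = "unit" (system_hr3) = department
- "yearly_pay" (system_hr2) = "compensation" (system_hr3) = salary

Research salaries from system_hr2: 163343
Research salaries from system_hr3: 0

Total: 163343 + 0 = 163343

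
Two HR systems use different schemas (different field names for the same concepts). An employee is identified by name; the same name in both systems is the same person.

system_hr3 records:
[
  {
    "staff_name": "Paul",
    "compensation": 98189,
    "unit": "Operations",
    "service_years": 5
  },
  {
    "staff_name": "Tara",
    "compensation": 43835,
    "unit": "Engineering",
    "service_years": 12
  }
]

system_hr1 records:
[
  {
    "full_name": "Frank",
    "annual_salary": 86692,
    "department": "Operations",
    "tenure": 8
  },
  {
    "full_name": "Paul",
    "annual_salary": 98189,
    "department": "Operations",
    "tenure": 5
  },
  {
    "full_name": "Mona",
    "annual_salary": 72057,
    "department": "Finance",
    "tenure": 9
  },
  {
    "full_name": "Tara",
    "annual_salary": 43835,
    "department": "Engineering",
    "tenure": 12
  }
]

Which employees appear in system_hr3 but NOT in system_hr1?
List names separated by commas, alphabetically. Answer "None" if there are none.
None

Schema mapping: "staff_name" (system_hr3) = "full_name" (system_hr1) = employee name

Names in system_hr3: ['Paul', 'Tara']
Names in system_hr1: ['Frank', 'Mona', 'Paul', 'Tara']

In system_hr3 but not system_hr1: None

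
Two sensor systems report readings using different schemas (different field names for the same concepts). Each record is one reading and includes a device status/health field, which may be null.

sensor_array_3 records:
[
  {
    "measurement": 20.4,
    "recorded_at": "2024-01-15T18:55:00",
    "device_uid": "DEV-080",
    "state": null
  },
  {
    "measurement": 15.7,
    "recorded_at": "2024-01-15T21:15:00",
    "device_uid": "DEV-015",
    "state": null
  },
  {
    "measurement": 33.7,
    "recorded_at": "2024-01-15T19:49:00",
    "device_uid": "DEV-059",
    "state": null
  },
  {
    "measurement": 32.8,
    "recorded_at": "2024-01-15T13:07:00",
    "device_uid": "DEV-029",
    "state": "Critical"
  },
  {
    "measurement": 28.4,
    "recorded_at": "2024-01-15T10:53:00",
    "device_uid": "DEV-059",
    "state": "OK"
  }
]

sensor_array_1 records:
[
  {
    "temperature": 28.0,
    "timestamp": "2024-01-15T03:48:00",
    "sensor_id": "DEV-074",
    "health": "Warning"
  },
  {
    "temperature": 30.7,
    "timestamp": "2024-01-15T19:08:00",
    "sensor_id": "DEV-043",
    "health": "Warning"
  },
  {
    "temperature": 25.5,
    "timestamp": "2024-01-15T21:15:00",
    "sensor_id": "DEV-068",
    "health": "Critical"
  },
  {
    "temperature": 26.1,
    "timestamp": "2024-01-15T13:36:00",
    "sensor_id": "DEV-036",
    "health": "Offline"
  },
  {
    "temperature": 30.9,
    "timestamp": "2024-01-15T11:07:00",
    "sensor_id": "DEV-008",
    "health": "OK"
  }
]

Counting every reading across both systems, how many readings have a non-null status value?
7

Schema mapping: "state" (sensor_array_3) = "health" (sensor_array_1) = status

Non-null in sensor_array_3: 2
Non-null in sensor_array_1: 5

Total non-null: 2 + 5 = 7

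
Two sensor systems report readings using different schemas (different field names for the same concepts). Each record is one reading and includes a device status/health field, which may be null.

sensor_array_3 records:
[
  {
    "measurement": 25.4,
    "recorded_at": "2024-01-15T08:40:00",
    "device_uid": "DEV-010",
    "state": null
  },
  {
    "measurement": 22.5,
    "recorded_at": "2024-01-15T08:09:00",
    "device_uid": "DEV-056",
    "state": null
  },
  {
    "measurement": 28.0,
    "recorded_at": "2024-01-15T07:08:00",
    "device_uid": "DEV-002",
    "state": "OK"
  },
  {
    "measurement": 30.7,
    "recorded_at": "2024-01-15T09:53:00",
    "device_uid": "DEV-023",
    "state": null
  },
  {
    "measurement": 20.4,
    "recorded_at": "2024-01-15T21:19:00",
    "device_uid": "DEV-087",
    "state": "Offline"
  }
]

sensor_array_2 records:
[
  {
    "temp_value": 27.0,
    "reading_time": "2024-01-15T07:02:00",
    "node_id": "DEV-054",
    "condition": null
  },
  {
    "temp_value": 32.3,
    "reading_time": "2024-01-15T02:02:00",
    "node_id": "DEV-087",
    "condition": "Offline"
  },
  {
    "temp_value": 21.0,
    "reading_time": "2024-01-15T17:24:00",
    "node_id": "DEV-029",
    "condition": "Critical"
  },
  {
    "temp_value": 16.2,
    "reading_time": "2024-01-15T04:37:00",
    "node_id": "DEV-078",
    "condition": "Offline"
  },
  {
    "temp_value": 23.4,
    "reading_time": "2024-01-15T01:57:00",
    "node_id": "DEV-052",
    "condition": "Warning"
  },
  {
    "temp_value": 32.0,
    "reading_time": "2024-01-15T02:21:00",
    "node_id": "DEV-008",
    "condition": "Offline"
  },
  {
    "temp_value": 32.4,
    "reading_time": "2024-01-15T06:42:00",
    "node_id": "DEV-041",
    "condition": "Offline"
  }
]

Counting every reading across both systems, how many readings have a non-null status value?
8

Schema mapping: "state" (sensor_array_3) = "condition" (sensor_array_2) = status

Non-null in sensor_array_3: 2
Non-null in sensor_array_2: 6

Total non-null: 2 + 6 = 8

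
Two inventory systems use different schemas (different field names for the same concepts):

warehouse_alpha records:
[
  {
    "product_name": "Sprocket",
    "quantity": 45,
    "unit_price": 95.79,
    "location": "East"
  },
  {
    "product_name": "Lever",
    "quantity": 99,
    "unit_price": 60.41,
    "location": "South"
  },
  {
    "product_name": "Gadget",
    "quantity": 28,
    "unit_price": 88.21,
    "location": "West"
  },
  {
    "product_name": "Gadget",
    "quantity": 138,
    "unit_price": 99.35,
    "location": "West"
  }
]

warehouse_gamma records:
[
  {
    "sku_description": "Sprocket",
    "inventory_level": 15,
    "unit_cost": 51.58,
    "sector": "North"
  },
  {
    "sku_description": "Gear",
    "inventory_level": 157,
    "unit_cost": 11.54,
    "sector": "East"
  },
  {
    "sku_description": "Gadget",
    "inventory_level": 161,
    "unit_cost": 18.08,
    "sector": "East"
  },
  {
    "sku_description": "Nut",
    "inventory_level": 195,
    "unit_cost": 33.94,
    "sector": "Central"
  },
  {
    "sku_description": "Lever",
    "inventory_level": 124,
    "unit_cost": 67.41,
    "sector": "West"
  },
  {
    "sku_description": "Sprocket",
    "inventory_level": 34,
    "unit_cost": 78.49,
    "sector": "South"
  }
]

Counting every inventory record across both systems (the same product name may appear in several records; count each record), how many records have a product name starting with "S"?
3

Schema mapping: "product_name" (warehouse_alpha) = "sku_description" (warehouse_gamma) = product name

Records with product name starting with "S" in warehouse_alpha: 1
Records with product name starting with "S" in warehouse_gamma: 2

Total: 1 + 2 = 3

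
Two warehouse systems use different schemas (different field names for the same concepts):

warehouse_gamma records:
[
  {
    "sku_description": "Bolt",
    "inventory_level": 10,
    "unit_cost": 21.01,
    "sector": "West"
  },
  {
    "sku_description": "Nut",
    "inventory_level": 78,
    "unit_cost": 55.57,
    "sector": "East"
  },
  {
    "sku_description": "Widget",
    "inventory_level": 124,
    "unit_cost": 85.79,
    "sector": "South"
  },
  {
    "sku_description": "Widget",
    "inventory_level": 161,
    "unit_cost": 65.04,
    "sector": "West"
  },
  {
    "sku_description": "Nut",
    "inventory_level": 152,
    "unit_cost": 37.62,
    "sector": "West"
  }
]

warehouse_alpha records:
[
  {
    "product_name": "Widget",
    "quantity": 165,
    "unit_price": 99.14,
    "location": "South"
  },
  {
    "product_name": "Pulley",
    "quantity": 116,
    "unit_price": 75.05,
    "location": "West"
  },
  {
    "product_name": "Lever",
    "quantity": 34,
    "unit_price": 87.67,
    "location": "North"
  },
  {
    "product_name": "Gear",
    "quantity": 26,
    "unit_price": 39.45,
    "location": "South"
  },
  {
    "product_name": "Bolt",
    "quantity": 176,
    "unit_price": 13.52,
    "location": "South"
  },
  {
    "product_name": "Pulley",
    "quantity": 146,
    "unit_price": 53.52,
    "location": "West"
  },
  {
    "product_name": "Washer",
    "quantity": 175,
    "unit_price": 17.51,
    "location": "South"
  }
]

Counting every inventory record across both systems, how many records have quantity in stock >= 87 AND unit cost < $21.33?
2

Schema mappings:
- "inventory_level" (warehouse_gamma) = "quantity" (warehouse_alpha) = quantity
- "unit_cost" (warehouse_gamma) = "unit_price" (warehouse_alpha) = unit cost

Records meeting both conditions in warehouse_gamma: 0
Records meeting both conditions in warehouse_alpha: 2

Total: 0 + 2 = 2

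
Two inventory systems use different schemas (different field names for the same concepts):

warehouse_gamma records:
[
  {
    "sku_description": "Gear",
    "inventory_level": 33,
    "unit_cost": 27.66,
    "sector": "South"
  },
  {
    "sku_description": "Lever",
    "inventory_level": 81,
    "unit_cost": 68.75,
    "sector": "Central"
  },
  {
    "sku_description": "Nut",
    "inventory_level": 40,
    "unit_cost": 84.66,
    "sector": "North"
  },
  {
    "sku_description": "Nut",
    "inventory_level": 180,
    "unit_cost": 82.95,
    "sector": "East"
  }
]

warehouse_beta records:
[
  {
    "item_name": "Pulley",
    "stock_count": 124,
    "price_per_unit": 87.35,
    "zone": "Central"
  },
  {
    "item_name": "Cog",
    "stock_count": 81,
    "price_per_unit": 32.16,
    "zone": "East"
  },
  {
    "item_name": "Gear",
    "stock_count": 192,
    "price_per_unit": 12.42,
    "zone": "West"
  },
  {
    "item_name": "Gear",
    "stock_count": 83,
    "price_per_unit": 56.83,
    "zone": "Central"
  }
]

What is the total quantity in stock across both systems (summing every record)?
814

To reconcile these schemas, identify the field holding the quantity in stock in each system:
1. In warehouse_gamma it is "inventory_level"
2. In warehouse_beta it is "stock_count"

From warehouse_gamma: 33 + 81 + 40 + 180 = 334
From warehouse_beta: 124 + 81 + 192 + 83 = 480

Total: 334 + 480 = 814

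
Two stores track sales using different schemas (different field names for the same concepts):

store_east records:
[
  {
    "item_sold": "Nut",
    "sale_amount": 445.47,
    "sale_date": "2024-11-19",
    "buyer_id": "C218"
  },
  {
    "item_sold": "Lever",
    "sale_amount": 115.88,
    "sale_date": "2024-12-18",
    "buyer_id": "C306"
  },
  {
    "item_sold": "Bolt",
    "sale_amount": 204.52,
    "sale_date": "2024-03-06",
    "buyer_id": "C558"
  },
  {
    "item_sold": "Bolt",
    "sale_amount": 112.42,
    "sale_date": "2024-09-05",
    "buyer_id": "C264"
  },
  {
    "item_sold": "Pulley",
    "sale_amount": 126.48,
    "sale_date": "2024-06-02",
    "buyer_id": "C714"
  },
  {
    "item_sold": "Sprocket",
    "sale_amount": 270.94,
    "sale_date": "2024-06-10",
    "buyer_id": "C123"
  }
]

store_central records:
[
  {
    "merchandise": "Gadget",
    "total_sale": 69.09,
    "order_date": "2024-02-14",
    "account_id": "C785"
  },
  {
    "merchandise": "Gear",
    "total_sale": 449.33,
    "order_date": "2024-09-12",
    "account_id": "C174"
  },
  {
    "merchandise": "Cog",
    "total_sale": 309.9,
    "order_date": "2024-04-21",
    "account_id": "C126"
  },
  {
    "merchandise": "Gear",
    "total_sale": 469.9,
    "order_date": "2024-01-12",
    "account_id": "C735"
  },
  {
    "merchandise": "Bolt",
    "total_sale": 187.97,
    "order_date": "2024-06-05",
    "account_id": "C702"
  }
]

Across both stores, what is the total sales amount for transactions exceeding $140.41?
2338.03

Schema mapping: "sale_amount" (store_east) = "total_sale" (store_central) = sale amount

Sum of sales > $140.41 in store_east: 920.93
Sum of sales > $140.41 in store_central: 1417.1

Total: 920.93 + 1417.1 = 2338.03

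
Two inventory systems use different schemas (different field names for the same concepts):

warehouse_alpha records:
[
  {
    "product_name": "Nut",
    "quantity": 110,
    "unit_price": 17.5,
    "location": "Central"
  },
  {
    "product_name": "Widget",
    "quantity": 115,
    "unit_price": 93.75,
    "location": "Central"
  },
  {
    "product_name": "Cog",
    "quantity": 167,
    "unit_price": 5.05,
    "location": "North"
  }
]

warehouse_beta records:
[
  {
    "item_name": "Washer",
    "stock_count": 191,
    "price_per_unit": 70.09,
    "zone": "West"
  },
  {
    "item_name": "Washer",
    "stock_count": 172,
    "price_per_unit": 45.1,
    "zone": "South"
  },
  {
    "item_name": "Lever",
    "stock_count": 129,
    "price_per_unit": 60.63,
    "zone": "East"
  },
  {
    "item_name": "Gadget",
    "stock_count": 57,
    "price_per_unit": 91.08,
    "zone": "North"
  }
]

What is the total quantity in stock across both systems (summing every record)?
941

To reconcile these schemas, identify the field holding the quantity in stock in each system:
1. In warehouse_alpha it is "quantity"
2. In warehouse_beta it is "stock_count"

From warehouse_alpha: 110 + 115 + 167 = 392
From warehouse_beta: 191 + 172 + 129 + 57 = 549

Total: 392 + 549 = 941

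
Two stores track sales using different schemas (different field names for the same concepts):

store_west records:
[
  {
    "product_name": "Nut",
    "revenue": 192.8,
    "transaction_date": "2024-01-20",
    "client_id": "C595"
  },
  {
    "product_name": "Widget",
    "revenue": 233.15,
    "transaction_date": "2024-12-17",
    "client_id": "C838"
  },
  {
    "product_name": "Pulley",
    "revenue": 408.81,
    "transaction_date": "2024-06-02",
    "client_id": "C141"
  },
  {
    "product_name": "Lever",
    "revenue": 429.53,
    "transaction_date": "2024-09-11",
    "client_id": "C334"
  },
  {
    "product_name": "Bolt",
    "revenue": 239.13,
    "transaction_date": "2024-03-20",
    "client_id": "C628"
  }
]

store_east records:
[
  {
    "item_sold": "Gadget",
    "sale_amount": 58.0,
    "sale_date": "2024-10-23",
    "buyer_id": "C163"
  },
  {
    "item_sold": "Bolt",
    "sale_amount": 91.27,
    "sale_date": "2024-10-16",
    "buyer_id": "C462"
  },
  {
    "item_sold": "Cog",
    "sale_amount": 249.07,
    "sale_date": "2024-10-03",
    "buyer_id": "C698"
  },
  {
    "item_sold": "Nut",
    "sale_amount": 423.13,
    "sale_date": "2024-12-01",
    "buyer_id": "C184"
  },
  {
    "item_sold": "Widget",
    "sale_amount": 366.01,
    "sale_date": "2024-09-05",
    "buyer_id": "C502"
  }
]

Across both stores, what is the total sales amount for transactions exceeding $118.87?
2541.63

Schema mapping: "revenue" (store_west) = "sale_amount" (store_east) = sale amount

Sum of sales > $118.87 in store_west: 1503.42
Sum of sales > $118.87 in store_east: 1038.21

Total: 1503.42 + 1038.21 = 2541.63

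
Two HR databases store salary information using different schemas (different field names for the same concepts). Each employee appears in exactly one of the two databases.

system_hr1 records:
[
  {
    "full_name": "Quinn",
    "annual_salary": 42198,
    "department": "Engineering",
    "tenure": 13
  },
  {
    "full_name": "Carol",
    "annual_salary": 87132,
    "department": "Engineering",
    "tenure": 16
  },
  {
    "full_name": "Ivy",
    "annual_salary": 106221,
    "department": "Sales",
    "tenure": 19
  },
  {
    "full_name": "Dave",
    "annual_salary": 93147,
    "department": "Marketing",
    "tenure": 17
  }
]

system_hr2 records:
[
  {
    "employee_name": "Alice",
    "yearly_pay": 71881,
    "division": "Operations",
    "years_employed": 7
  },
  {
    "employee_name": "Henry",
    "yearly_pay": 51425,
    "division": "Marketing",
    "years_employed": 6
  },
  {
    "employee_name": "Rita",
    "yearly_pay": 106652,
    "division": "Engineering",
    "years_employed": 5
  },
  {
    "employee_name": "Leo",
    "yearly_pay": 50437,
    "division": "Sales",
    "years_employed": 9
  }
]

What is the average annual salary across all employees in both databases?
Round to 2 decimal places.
76136.63

Schema mapping: "annual_salary" (system_hr1) = "yearly_pay" (system_hr2) = annual salary

All salaries: [42198, 87132, 106221, 93147, 71881, 51425, 106652, 50437]
Sum: 609093
Count: 8
Average: 609093 / 8 = 76136.63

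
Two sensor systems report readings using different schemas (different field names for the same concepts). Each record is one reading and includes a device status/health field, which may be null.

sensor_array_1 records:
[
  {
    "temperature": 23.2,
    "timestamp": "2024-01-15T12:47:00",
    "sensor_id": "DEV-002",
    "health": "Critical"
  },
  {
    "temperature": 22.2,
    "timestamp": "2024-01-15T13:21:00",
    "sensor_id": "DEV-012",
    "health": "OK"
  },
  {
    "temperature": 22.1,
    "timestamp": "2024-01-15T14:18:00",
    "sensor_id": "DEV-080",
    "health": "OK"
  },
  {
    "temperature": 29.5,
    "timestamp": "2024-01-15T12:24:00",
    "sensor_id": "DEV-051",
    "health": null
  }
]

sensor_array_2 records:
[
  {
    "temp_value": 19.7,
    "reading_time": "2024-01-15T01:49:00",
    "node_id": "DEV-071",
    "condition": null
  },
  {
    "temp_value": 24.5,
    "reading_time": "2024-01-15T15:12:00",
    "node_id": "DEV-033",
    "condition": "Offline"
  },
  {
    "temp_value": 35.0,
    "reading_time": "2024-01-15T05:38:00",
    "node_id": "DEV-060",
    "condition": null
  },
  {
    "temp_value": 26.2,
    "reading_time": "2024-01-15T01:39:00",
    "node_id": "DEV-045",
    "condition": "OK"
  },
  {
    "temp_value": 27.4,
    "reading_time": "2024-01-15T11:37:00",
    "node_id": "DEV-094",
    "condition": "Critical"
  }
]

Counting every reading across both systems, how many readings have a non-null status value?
6

Schema mapping: "health" (sensor_array_1) = "condition" (sensor_array_2) = status

Non-null in sensor_array_1: 3
Non-null in sensor_array_2: 3

Total non-null: 3 + 3 = 6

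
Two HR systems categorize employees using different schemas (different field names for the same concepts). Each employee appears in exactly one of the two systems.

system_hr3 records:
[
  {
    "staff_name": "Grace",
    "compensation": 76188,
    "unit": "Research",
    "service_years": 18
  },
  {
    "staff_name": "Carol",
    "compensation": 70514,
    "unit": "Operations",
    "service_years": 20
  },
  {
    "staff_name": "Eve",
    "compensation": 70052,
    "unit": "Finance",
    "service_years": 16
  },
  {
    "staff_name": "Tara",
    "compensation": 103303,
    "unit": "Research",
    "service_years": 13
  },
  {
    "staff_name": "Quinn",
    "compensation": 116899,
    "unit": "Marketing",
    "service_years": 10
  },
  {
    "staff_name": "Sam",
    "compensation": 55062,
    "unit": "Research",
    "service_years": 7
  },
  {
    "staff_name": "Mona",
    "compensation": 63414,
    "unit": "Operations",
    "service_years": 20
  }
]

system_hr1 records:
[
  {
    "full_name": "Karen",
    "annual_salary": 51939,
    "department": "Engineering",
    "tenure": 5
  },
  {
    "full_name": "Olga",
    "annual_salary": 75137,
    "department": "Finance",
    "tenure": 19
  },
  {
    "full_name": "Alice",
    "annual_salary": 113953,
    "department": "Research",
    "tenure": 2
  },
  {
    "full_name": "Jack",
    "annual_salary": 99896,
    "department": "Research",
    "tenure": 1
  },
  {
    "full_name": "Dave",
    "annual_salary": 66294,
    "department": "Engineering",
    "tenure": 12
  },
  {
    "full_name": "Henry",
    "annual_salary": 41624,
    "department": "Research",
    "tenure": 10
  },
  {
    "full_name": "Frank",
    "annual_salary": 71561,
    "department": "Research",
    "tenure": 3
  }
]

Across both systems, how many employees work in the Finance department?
2

Schema mapping: "unit" (system_hr3) = "department" (system_hr1) = department

Finance employees in system_hr3: 1
Finance employees in system_hr1: 1

Total in Finance: 1 + 1 = 2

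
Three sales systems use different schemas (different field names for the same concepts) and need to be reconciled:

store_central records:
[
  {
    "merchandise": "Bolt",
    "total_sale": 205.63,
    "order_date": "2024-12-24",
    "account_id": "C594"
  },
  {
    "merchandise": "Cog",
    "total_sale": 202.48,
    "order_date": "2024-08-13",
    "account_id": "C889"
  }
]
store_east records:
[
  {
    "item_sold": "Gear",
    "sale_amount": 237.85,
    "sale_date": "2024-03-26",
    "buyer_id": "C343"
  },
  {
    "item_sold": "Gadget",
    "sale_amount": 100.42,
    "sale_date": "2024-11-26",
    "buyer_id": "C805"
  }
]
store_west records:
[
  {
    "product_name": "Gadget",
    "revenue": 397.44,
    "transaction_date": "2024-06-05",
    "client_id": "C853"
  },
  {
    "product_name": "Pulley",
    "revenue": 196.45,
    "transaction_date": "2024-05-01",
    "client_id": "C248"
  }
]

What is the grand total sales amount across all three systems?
1340.27

Schema reconciliation - all amount fields map to sale amount:

store_central (total_sale): 408.11
store_east (sale_amount): 338.27
store_west (revenue): 593.89

Grand total: 1340.27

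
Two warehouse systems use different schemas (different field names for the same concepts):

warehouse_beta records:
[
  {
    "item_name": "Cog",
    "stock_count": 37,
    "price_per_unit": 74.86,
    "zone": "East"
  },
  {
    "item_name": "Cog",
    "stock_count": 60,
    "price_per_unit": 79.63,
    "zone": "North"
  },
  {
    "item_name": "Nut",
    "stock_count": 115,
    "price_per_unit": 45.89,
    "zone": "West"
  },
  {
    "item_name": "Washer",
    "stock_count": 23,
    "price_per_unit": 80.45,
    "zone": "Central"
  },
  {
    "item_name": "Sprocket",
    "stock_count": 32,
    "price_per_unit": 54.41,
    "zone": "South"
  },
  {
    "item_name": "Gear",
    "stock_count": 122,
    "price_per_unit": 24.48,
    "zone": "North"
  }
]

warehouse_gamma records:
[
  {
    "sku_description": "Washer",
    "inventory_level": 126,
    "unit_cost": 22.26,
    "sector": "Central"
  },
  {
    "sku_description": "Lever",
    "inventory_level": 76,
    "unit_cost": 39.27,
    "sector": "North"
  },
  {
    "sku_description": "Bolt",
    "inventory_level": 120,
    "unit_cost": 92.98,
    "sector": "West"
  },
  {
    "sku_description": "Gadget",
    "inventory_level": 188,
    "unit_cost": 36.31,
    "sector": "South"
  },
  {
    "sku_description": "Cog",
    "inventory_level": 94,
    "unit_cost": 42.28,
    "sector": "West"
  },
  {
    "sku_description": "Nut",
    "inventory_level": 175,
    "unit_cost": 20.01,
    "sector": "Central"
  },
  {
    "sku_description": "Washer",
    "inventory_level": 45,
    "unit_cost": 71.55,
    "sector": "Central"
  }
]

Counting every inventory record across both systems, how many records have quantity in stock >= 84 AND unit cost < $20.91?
1

Schema mappings:
- "stock_count" (warehouse_beta) = "inventory_level" (warehouse_gamma) = quantity
- "price_per_unit" (warehouse_beta) = "unit_cost" (warehouse_gamma) = unit cost

Records meeting both conditions in warehouse_beta: 0
Records meeting both conditions in warehouse_gamma: 1

Total: 0 + 1 = 1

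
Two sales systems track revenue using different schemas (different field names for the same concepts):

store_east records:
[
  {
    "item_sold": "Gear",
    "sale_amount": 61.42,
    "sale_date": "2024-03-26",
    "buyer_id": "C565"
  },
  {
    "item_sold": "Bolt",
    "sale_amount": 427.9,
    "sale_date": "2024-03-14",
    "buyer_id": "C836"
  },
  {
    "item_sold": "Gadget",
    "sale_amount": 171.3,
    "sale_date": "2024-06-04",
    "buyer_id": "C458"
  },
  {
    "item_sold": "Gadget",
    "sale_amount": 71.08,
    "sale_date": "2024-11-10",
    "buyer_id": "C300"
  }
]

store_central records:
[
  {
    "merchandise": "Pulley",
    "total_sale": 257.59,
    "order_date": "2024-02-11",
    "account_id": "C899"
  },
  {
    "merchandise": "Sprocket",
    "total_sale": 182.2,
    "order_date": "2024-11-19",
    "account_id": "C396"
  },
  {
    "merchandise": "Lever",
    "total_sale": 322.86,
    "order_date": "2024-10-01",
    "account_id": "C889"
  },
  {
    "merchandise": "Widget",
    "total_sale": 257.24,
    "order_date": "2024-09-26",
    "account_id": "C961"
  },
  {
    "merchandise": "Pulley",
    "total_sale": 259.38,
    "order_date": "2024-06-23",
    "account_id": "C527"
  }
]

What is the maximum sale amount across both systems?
427.9

Reconcile: "sale_amount" (store_east) = "total_sale" (store_central) = sale amount

Maximum in store_east: 427.9
Maximum in store_central: 322.86

Overall maximum: max(427.9, 322.86) = 427.9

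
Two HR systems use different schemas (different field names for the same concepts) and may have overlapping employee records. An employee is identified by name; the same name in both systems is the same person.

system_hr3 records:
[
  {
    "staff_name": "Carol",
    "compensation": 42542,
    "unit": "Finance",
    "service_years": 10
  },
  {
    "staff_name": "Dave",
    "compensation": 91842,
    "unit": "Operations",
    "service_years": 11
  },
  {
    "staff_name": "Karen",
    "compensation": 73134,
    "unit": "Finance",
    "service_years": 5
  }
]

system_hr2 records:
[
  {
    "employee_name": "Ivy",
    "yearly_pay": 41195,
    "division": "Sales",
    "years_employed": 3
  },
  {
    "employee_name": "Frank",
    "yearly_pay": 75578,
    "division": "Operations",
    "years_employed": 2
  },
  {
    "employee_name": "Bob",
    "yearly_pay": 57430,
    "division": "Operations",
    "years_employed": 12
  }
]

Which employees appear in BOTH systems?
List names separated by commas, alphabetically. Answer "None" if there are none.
None

Schema mapping: "staff_name" (system_hr3) = "employee_name" (system_hr2) = employee name

Names in system_hr3: ['Carol', 'Dave', 'Karen']
Names in system_hr2: ['Bob', 'Frank', 'Ivy']

Intersection: None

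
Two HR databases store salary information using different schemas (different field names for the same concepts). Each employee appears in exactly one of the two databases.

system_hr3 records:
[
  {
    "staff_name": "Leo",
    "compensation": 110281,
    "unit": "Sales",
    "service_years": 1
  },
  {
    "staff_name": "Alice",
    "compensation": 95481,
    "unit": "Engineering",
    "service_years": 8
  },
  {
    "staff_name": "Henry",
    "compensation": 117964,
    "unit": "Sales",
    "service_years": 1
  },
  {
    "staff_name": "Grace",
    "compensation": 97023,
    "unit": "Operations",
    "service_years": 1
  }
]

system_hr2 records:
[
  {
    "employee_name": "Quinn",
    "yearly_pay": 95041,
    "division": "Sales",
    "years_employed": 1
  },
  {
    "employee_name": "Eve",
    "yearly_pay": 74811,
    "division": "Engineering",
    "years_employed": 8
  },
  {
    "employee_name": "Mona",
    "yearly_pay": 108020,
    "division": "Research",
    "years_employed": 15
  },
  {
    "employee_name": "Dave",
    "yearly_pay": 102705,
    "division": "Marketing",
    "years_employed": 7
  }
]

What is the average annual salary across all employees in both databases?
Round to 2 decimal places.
100165.75

Schema mapping: "compensation" (system_hr3) = "yearly_pay" (system_hr2) = annual salary

All salaries: [110281, 95481, 117964, 97023, 95041, 74811, 108020, 102705]
Sum: 801326
Count: 8
Average: 801326 / 8 = 100165.75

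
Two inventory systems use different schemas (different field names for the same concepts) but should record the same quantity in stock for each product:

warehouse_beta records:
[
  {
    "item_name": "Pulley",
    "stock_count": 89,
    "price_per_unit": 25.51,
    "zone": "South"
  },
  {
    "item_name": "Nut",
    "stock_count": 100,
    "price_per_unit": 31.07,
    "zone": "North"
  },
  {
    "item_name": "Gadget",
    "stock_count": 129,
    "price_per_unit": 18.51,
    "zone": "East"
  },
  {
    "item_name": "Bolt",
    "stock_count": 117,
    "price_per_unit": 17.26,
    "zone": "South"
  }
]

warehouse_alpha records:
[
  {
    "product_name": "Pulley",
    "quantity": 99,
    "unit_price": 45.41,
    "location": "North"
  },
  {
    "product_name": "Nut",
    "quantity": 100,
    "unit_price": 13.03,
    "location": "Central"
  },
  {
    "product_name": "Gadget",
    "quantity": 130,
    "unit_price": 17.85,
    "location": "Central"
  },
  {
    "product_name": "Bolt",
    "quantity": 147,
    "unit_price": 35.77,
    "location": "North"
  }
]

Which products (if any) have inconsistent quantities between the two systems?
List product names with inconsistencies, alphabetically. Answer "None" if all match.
Bolt, Gadget, Pulley

Schema mappings:
- "item_name" (warehouse_beta) = "product_name" (warehouse_alpha) = product name
- "stock_count" (warehouse_beta) = "quantity" (warehouse_alpha) = quantity

Comparison:
  Pulley: 89 vs 99 - MISMATCH
  Nut: 100 vs 100 - MATCH
  Gadget: 129 vs 130 - MISMATCH
  Bolt: 117 vs 147 - MISMATCH

Products with inconsistencies: Bolt, Gadget, Pulley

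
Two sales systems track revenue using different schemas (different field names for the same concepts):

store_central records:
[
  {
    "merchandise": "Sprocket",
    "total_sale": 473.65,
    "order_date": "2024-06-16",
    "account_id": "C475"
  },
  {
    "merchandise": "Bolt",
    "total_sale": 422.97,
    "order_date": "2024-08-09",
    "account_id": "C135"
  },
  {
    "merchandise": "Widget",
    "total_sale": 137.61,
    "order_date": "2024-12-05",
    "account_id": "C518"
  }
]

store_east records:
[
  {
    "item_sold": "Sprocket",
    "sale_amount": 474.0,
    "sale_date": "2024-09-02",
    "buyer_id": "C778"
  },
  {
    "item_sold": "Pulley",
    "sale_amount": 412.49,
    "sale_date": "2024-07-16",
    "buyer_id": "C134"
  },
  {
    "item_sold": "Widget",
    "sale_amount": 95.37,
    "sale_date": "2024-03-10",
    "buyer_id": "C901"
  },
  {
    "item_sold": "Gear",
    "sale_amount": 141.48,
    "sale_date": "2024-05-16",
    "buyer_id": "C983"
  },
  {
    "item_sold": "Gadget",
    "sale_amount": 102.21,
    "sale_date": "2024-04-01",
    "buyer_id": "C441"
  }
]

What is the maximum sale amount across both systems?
474.0

Reconcile: "total_sale" (store_central) = "sale_amount" (store_east) = sale amount

Maximum in store_central: 473.65
Maximum in store_east: 474.0

Overall maximum: max(473.65, 474.0) = 474.0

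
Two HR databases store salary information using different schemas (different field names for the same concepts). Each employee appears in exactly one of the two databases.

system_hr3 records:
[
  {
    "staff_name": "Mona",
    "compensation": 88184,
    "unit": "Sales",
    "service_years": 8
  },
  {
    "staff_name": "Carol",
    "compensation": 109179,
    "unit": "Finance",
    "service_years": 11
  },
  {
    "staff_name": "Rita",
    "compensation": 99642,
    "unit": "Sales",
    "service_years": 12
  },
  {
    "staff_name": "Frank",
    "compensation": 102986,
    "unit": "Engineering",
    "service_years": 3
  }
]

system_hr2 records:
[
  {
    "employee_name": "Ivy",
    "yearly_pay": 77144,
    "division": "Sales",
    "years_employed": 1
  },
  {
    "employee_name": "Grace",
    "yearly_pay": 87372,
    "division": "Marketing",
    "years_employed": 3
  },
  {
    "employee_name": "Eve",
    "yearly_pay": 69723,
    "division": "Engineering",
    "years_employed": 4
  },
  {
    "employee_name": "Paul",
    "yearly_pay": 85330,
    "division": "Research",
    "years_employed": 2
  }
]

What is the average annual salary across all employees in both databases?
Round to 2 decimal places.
89945.00

Schema mapping: "compensation" (system_hr3) = "yearly_pay" (system_hr2) = annual salary

All salaries: [88184, 109179, 99642, 102986, 77144, 87372, 69723, 85330]
Sum: 719560
Count: 8
Average: 719560 / 8 = 89945.00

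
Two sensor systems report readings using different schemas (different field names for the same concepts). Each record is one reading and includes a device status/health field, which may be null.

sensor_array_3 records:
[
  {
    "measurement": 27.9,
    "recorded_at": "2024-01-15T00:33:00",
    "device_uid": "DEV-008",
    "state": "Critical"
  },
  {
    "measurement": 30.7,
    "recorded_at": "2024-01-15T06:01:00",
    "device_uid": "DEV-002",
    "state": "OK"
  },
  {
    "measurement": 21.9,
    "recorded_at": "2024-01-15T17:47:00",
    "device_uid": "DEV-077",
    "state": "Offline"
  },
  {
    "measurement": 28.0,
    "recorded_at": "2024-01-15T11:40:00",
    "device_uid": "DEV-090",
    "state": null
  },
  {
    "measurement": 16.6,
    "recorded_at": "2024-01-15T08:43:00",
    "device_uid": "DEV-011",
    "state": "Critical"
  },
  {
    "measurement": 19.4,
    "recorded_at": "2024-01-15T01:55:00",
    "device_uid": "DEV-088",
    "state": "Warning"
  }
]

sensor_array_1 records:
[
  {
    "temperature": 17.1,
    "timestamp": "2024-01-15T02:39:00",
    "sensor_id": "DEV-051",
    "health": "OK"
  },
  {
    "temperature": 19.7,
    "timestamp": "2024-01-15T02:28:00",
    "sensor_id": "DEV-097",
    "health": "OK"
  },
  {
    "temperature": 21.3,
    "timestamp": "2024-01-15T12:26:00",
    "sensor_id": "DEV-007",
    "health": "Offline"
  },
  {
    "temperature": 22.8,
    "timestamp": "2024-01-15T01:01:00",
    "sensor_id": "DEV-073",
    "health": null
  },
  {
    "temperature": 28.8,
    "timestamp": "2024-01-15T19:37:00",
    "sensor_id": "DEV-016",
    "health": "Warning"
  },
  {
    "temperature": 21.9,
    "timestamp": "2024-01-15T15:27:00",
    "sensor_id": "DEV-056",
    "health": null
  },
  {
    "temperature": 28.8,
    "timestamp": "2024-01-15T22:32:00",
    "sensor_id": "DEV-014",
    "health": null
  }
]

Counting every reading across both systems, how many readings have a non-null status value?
9

Schema mapping: "state" (sensor_array_3) = "health" (sensor_array_1) = status

Non-null in sensor_array_3: 5
Non-null in sensor_array_1: 4

Total non-null: 5 + 4 = 9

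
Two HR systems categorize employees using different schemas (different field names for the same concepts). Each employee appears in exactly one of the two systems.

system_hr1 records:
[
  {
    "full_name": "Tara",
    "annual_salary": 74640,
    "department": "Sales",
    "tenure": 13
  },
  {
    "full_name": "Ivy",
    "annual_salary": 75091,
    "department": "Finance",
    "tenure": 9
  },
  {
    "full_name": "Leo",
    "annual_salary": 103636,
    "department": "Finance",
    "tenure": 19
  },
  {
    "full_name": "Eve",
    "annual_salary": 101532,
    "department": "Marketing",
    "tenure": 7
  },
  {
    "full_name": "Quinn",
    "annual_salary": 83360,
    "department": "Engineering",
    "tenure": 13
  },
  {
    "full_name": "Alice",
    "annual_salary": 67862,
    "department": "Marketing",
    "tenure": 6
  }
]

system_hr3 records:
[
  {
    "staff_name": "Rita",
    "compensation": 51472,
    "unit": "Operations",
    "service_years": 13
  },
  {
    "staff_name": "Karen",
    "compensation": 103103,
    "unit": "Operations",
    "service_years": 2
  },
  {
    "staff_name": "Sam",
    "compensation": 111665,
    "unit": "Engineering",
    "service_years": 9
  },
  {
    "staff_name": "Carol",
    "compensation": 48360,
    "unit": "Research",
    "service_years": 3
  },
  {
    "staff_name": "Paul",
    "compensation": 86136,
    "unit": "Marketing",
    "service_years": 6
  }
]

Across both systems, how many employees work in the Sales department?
1

Schema mapping: "department" (system_hr1) = "unit" (system_hr3) = department

Sales employees in system_hr1: 1
Sales employees in system_hr3: 0

Total in Sales: 1 + 0 = 1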